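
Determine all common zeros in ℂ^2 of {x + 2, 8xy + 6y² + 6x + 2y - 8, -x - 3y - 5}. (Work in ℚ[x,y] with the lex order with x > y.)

Compute a lex Gröbner basis by Buchberger's algorithm.
f_1 = x + 2, LT = x.
f_2 = 8xy + 6x + 6y² + 2y - 8, LT = xy.
f_3 = -x - 3y - 5, LT = x.

S(f_1,f_2): lcm = xy. S = -¾x - ¾y² + 7/4y + 1.
  leading term x: subtract (-¾)·f_1 from -¾x - ¾y² + 7/4y + 1 → -¾y² + 7/4y + 5/2
  leading term y²: no divisor's leading term divides it; move -¾y² to the remainder.
  leading term y: no divisor's leading term divides it; move 7/4y to the remainder.
  leading term 1: no divisor's leading term divides it; move 5/2 to the remainder.
  remainder -¾y² + 7/4y + 5/2 ≠ 0; add h_4 = -¾y² + 7/4y + 5/2 to the basis.

S(f_1,f_3): lcm = x. S = -3y - 3.
  leading term y: no divisor's leading term divides it; move -3y to the remainder.
  leading term 1: no divisor's leading term divides it; move -3 to the remainder.
  remainder -3y - 3 ≠ 0; add h_5 = -3y - 3 to the basis.

The other S-polynomials (S(f_2,f_3), S(f_1,h_4), S(f_2,h_4), S(f_3,h_4), S(f_1,h_5), S(f_2,h_5), S(f_3,h_5), S(h_4,h_5)) all reduce to 0 modulo the current basis, so we have a Gröbner basis.
Inter-reduce: drop elements whose leading term is divisible by another's, tail-reduce, and make monic.
Reduced Gröbner basis: {x + 2, y + 1}.

Elimination: the polynomial y + 1 lies in the elimination ideal for y, so y ∈ {-1}. For each such y, the remaining basis elements (now univariate) give the rest of the solution.
  y = -1: the earlier basis element becomes x + 2 = 0, giving x = -2 — point (-2, -1).

{(-2, -1)}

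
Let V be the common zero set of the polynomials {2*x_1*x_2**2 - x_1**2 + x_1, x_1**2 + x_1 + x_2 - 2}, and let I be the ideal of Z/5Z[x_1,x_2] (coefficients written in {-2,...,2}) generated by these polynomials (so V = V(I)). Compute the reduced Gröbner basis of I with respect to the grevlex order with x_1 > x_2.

f_1 = 2*x_1*x_2**2 - x_1**2 + x_1, LT = x_1*x_2**2.
f_2 = x_1**2 + x_1 + x_2 - 2, LT = x_1**2.

S(f_1,f_2): lcm = x_1**2*x_2**2. S = 2*x_1**3 - x_1*x_2**2 - x_2**3 - 2*x_1**2 + 2*x_2**2.
  leading term x_1**3: subtract (2*x_1)·f_2 from 2*x_1**3 - x_1*x_2**2 - x_2**3 - 2*x_1**2 + 2*x_2**2 → -x_1*x_2**2 - x_2**3 + x_1**2 - 2*x_1*x_2 + 2*x_2**2 - x_1
  leading term x_1*x_2**2: subtract (2)·f_1 from -x_1*x_2**2 - x_2**3 + x_1**2 - 2*x_1*x_2 + 2*x_2**2 - x_1 → -x_2**3 - 2*x_1**2 - 2*x_1*x_2 + 2*x_2**2 + 2*x_1
  leading term x_2**3: no divisor's leading term divides it; move -x_2**3 to the remainder.
  leading term x_1**2: subtract (-2)·f_2 from -2*x_1**2 - 2*x_1*x_2 + 2*x_2**2 + 2*x_1 → -2*x_1*x_2 + 2*x_2**2 - x_1 + 2*x_2 + 1
  leading term x_1*x_2: no divisor's leading term divides it; move -2*x_1*x_2 to the remainder.
  leading term x_2**2: no divisor's leading term divides it; move 2*x_2**2 to the remainder.
  leading term x_1: no divisor's leading term divides it; move -x_1 to the remainder.
  leading term x_2: no divisor's leading term divides it; move 2*x_2 to the remainder.
  leading term 1: no divisor's leading term divides it; move 1 to the remainder.
  remainder -x_2**3 - 2*x_1*x_2 + 2*x_2**2 - x_1 + 2*x_2 + 1 ≠ 0; add g_3 = -x_2**3 - 2*x_1*x_2 + 2*x_2**2 - x_1 + 2*x_2 + 1 to the basis.

The other S-polynomials (S(f_1,g_3), S(f_2,g_3)) all reduce to 0 modulo the current basis, so we have a Gröbner basis.

G = {x_1*x_2**2 + x_1 - 2*x_2 - 1, x_2**3 + 2*x_1*x_2 - 2*x_2**2 + x_1 - 2*x_2 - 1, x_1**2 + x_1 + x_2 - 2}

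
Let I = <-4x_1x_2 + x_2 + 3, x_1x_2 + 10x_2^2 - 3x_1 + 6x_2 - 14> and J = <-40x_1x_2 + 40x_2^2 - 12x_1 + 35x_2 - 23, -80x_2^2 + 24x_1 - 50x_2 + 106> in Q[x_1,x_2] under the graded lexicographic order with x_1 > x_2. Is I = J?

Since reduced Gröbner bases are canonical representatives of ideals under a given ordering, it suffices to compute and compare them.
Buchberger on the first generating set:
f_1 = -4x_1x_2 + x_2 + 3, LT = x_1x_2.
f_2 = x_1x_2 + 10x_2^2 - 3x_1 + 6x_2 - 14, LT = x_1x_2.

S(f_1,f_2): lcm = x_1x_2. S = -10x_2^2 + 3x_1 - 25/4x_2 + 53/4.
  reduce S modulo (f_1, f_2):
  remainder -10x_2^2 + 3x_1 - 25/4x_2 + 53/4 ≠ 0; add g_3 = -10x_2^2 + 3x_1 - 25/4x_2 + 53/4 to the basis.

S(f_1,g_3): lcm = x_1x_2^2. S = 3/10x_1^2 - 5/8x_1x_2 - 1/4x_2^2 + 53/40x_1 - 3/4x_2.
  reduce S modulo (f_1, f_2, g_3):
  remainder 3/10x_1^2 + 5/4x_1 - 3/4x_2 - 4/5 ≠ 0; add g_4 = 3/10x_1^2 + 5/4x_1 - 3/4x_2 - 4/5 to the basis.

The other S-polynomials (S(f_2,g_3), S(f_1,g_4), S(f_2,g_4), S(g_3,g_4)) all reduce to 0 modulo the current basis, so we have a Gröbner basis.
Inter-reduce: drop elements whose leading term is divisible by another's, tail-reduce, and make monic.
Reduced Gröbner basis: {x_1^2 + 25/6x_1 - 5/2x_2 - 8/3, x_1x_2 - 1/4x_2 - 3/4, x_2^2 - 3/10x_1 + 5/8x_2 - 53/40}.

Buchberger on the second generating set:
h_1 = -40x_1x_2 + 40x_2^2 - 12x_1 + 35x_2 - 23, LT = x_1x_2.
h_2 = -80x_2^2 + 24x_1 - 50x_2 + 106, LT = x_2^2.

S(h_1,h_2): lcm = x_1x_2^2. S = -x_2^3 + 3/10x_1^2 - 13/40x_1x_2 - 7/8x_2^2 + 53/40x_1 + 23/40x_2.
  reduce S modulo (h_1, h_2):
  remainder 3/10x_1^2 + 5/4x_1 - 3/4x_2 - 4/5 ≠ 0; add k_3 = 3/10x_1^2 + 5/4x_1 - 3/4x_2 - 4/5 to the basis.

The other S-polynomials (S(h_1,k_3), S(h_2,k_3)) all reduce to 0 modulo the current basis, so we have a Gröbner basis.
Inter-reduce: drop elements whose leading term is divisible by another's, tail-reduce, and make monic.
Reduced Gröbner basis: {x_1^2 + 25/6x_1 - 5/2x_2 - 8/3, x_1x_2 - 1/4x_2 - 3/4, x_2^2 - 3/10x_1 + 5/8x_2 - 53/40}.

The two bases agree; hence the ideals are identical.

Yes, the ideals are equal.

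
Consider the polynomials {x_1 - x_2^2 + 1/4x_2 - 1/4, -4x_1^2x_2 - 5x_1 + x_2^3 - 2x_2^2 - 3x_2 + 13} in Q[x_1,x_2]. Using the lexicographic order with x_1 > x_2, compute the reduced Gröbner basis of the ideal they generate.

f_1 = x_1 - x_2^2 + 1/4x_2 - 1/4, LT = x_1.
f_2 = -4x_1^2x_2 - 5x_1 + x_2^3 - 2x_2^2 - 3x_2 + 13, LT = x_1^2x_2.

S(f_1,f_2): lcm = x_1^2x_2. S = -x_1x_2^3 + 1/4x_1x_2^2 - 1/4x_1x_2 - 5/4x_1 + 1/4x_2^3 - 1/2x_2^2 - 3/4x_2 + 13/4.
  leading term x_1x_2^3: subtract (-x_2^3)·f_1 from -x_1x_2^3 + 1/4x_1x_2^2 - 1/4x_1x_2 - 5/4x_1 + 1/4x_2^3 - 1/2x_2^2 - 3/4x_2 + 13/4 → 1/4x_1x_2^2 - 1/4x_1x_2 - 5/4x_1 - x_2^5 + 1/4x_2^4 - 1/2x_2^2 - 3/4x_2 + 13/4
  leading term x_1x_2^2: subtract (1/4x_2^2)·f_1 from 1/4x_1x_2^2 - 1/4x_1x_2 - 5/4x_1 - x_2^5 + 1/4x_2^4 - 1/2x_2^2 - 3/4x_2 + 13/4 → -1/4x_1x_2 - 5/4x_1 - x_2^5 + 1/2x_2^4 - 1/16x_2^3 - 7/16x_2^2 - 3/4x_2 + 13/4
  leading term x_1x_2: subtract (-1/4x_2)·f_1 from -1/4x_1x_2 - 5/4x_1 - x_2^5 + 1/2x_2^4 - 1/16x_2^3 - 7/16x_2^2 - 3/4x_2 + 13/4 → -5/4x_1 - x_2^5 + 1/2x_2^4 - 5/16x_2^3 - 3/8x_2^2 - 13/16x_2 + 13/4
  leading term x_1: subtract (-5/4)·f_1 from -5/4x_1 - x_2^5 + 1/2x_2^4 - 5/16x_2^3 - 3/8x_2^2 - 13/16x_2 + 13/4 → -x_2^5 + 1/2x_2^4 - 5/16x_2^3 - 13/8x_2^2 - 1/2x_2 + 47/16
  leading term x_2^5: no divisor's leading term divides it; move -x_2^5 to the remainder.
  leading term x_2^4: no divisor's leading term divides it; move 1/2x_2^4 to the remainder.
  leading term x_2^3: no divisor's leading term divides it; move -5/16x_2^3 to the remainder.
  leading term x_2^2: no divisor's leading term divides it; move -13/8x_2^2 to the remainder.
  leading term x_2: no divisor's leading term divides it; move -1/2x_2 to the remainder.
  leading term 1: no divisor's leading term divides it; move 47/16 to the remainder.
  remainder -x_2^5 + 1/2x_2^4 - 5/16x_2^3 - 13/8x_2^2 - 1/2x_2 + 47/16 ≠ 0; add g_3 = -x_2^5 + 1/2x_2^4 - 5/16x_2^3 - 13/8x_2^2 - 1/2x_2 + 47/16 to the basis.

The other S-polynomials (S(f_1,g_3), S(f_2,g_3)) all reduce to 0 modulo the current basis, so we have a Gröbner basis.
Inter-reduce: drop elements whose leading term is divisible by another's, tail-reduce, and make monic.

G = {x_1 - x_2^2 + 1/4x_2 - 1/4, x_2^5 - 1/2x_2^4 + 5/16x_2^3 + 13/8x_2^2 + 1/2x_2 - 47/16}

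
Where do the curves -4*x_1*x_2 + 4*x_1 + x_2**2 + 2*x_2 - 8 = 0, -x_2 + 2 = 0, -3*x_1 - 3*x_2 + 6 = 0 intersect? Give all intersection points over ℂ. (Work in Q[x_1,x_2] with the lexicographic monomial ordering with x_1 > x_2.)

Compute a lex Gröbner basis by Buchberger's algorithm.
f_1 = -4*x_1*x_2 + 4*x_1 + x_2**2 + 2*x_2 - 8, LT = x_1*x_2.
f_2 = -x_2 + 2, LT = x_2.
f_3 = -3*x_1 - 3*x_2 + 6, LT = x_1.

The S-polynomials (S(f_1,f_2), S(f_1,f_3), S(f_2,f_3)) all reduce to 0 modulo the current basis, so we have a Gröbner basis.
Inter-reduce: drop elements whose leading term is divisible by another's, tail-reduce, and make monic.
Reduced Gröbner basis: {x_1, x_2 - 2}.

From the last basis element, x_2 - 2 = 0, so x_2 takes values in {2}. Each choice, substituted upward through the basis, yields the corresponding point(s) of the solution set.
  x_2 = 2: the earlier basis element becomes x_1 = 0, giving x_1 = 0 — point (0, 2).
Substituting each solution back into the original system confirms all equations vanish.

{(0, 2)}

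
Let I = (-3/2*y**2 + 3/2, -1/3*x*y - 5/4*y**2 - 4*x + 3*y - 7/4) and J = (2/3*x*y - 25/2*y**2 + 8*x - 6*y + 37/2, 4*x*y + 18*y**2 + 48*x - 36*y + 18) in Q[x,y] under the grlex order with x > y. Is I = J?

Two ideals are equal iff their reduced Gröbner bases coincide (the reduced basis is unique for a fixed ordering).
Buchberger on the first generating set:
f_1 = -3/2*y**2 + 3/2, LT = y**2.
f_2 = -1/3*x*y - 5/4*y**2 - 4*x + 3*y - 7/4, LT = x*y.

S(f_1,f_2): lcm = x*y**2. S = -15/4*y**3 - 12*x*y + 9*y**2 - x - 21/4*y.
  reduce S modulo (f_1, f_2):
  remainder 143*x - 117*y + 117 ≠ 0; add g_3 = 143*x - 117*y + 117 to the basis.

The other S-polynomials (S(f_1,g_3), S(f_2,g_3)) all reduce to 0 modulo the current basis, so we have a Gröbner basis.
Inter-reduce: drop elements whose leading term is divisible by another's, tail-reduce, and make monic.
Reduced Gröbner basis: {y**2 - 1, x - 9/11*y + 9/11}.

Buchberger on the second generating set:
h_1 = 2/3*x*y - 25/2*y**2 + 8*x - 6*y + 37/2, LT = x*y.
h_2 = 4*x*y + 18*y**2 + 48*x - 36*y + 18, LT = x*y.

S(h_1,h_2): lcm = x*y. S = -93/4*y**2 + 93/4.
  reduce S modulo (h_1, h_2):
  remainder -93/4*y**2 + 93/4 ≠ 0; add k_3 = -93/4*y**2 + 93/4 to the basis.

S(h_1,k_3): lcm = x*y**2. S = -75/4*y**3 + 12*x*y - 9*y**2 + x + 111/4*y.
  reduce S modulo (h_1, h_2, k_3):
  remainder -143*x + 117*y - 117 ≠ 0; add k_4 = -143*x + 117*y - 117 to the basis.

The other S-polynomials (S(h_2,k_3), S(h_1,k_4), S(h_2,k_4), S(k_3,k_4)) all reduce to 0 modulo the current basis, so we have a Gröbner basis.
Inter-reduce: drop elements whose leading term is divisible by another's, tail-reduce, and make monic.
Reduced Gröbner basis: {y**2 - 1, x - 9/11*y + 9/11}.

These coincide, so the ideals are equal.
The same test decides containment: I ⊆ J iff every generator of I reduces to 0 modulo a Gröbner basis of J.

Yes, the ideals are equal.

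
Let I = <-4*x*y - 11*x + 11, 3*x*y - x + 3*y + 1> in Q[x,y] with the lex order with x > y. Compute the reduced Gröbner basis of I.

The reduced Gröbner basis is the canonical form of the ideal for this ordering.

f_1 = -4*x*y - 11*x + 11, LT = x*y.
f_2 = 3*x*y - x + 3*y + 1, LT = x*y.

S(f_1,f_2): lcm = x*y. S = 37/12*x - y - 37/12.
  leading term x: no divisor's leading term divides it; move 37/12*x to the remainder.
  leading term y: no divisor's leading term divides it; move -y to the remainder.
  leading term 1: no divisor's leading term divides it; move -37/12 to the remainder.
  remainder 37/12*x - y - 37/12 ≠ 0; add g_3 = 37/12*x - y - 37/12 to the basis.

S(f_1,g_3): lcm = x*y. S = 11/4*x + 12/37*y**2 + y - 11/4.
  leading term x: subtract (33/37)·g_3 from 11/4*x + 12/37*y**2 + y - 11/4 → 12/37*y**2 + 70/37*y
  leading term y**2: no divisor's leading term divides it; move 12/37*y**2 to the remainder.
  leading term y: no divisor's leading term divides it; move 70/37*y to the remainder.
  remainder 12/37*y**2 + 70/37*y ≠ 0; add g_4 = 12/37*y**2 + 70/37*y to the basis.

The other S-polynomials (S(f_2,g_3), S(f_1,g_4), S(f_2,g_4), S(g_3,g_4)) all reduce to 0 modulo the current basis, so we have a Gröbner basis.
Inter-reduce: drop elements whose leading term is divisible by another's, tail-reduce, and make monic.

G = {x - 12/37*y - 1, y**2 + 35/6*y}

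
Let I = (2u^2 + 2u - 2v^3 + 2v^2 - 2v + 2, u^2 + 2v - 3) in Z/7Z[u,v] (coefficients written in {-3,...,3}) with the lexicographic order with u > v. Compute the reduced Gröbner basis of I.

f_1 = 2u^2 + 2u - 2v^3 + 2v^2 - 2v + 2, LT = u^2.
f_2 = u^2 + 2v - 3, LT = u^2.

S(f_1,f_2): lcm = u^2. S = u - v^3 + v^2 - 3v - 3.
  reduce S modulo (f_1, f_2):
  remainder u - v^3 + v^2 - 3v - 3 ≠ 0; add g_3 = u - v^3 + v^2 - 3v - 3 to the basis.

S(f_1,g_3): lcm = u^2. S = uv^3 - uv^2 + 3uv - 3u - v^3 + v^2 - v + 1.
  reduce S modulo (f_1, f_2, g_3):
  remainder v^6 - 2v^5 + 3v^2 - v - 1 ≠ 0; add g_4 = v^6 - 2v^5 + 3v^2 - v - 1 to the basis.

The other S-polynomials (S(f_2,g_3), S(f_1,g_4), S(f_2,g_4), S(g_3,g_4)) all reduce to 0 modulo the current basis, so we have a Gröbner basis.
Inter-reduce: drop elements whose leading term is divisible by another's, tail-reduce, and make monic.

G = {u - v^3 + v^2 - 3v - 3, v^6 - 2v^5 + 3v^2 - v - 1}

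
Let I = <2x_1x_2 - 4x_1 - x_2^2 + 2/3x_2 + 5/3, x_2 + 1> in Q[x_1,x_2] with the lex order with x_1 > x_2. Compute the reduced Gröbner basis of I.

f_1 = 2x_1x_2 - 4x_1 - x_2^2 + 2/3x_2 + 5/3, LT = x_1x_2.
f_2 = x_2 + 1, LT = x_2.

S(f_1,f_2): lcm = x_1x_2. S = -3x_1 - 1/2x_2^2 + 1/3x_2 + 5/6.
  leading term x_1: no divisor's leading term divides it; move -3x_1 to the remainder.
  leading term x_2^2: subtract (-1/2x_2)·f_2 from -1/2x_2^2 + 1/3x_2 + 5/6 → 5/6x_2 + 5/6
  leading term x_2: subtract (5/6)·f_2 from 5/6x_2 + 5/6 → 0
  remainder -3x_1 ≠ 0; add g_3 = -3x_1 to the basis.

The other S-polynomials (S(f_1,g_3), S(f_2,g_3)) all reduce to 0 modulo the current basis, so we have a Gröbner basis.
Inter-reduce: drop elements whose leading term is divisible by another's, tail-reduce, and make monic.

G = {x_1, x_2 + 1}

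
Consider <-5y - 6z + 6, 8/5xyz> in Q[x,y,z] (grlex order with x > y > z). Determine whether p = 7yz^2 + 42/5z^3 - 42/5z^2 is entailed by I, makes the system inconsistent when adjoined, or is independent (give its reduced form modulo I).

First compute the reduced Gröbner basis of I by Buchberger's algorithm.
f_1 = -5y - 6z + 6, LT = y.
f_2 = 8/5xyz, LT = xyz.

S(f_1,f_2): lcm = xyz. S = 6/5xz^2 - 6/5xz.
  leading term xz^2: no divisor's leading term divides it; move 6/5xz^2 to the remainder.
  leading term xz: no divisor's leading term divides it; move -6/5xz to the remainder.
  remainder 6/5xz^2 - 6/5xz ≠ 0; add h_3 = 6/5xz^2 - 6/5xz to the basis.

S(f_1,h_3): leading monomials are coprime, so the S-polynomial reduces to 0 (Buchberger's first criterion).
S(f_2,h_3): lcm = xyz^2. S = xyz.
  leading term xyz: subtract (-1/5xz)·f_1 from xyz → -6/5xz^2 + 6/5xz
  leading term xz^2: subtract (-1)·h_3 from -6/5xz^2 + 6/5xz → 0
  remainder 0.

Every S-polynomial of the final basis reduces to 0, so we have a Gröbner basis.
Inter-reduce: drop elements whose leading term is divisible by another's, tail-reduce, and make monic.
Reduced Gröbner basis: {xz^2 - xz, y + 6/5z - 6/5}.
Label its elements g_1 = xz^2 - xz, g_2 = y + 6/5z - 6/5.

Reduce p = 7yz^2 + 42/5z^3 - 42/5z^2 modulo G:
  leading term yz^2: subtract (7z^2)·g_2 from 7yz^2 + 42/5z^3 - 42/5z^2 → 0
  normal form = 0.
Since the normal form is 0, p ∈ I.

7yz^2 + 42/5z^3 - 42/5z^2 lies in I (it reduces to 0).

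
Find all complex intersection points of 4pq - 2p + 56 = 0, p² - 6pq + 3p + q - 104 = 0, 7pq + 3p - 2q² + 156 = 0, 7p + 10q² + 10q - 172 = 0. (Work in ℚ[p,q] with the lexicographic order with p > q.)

{(-4, 4)}

Compute a lex Gröbner basis by Buchberger's algorithm.
f_1 = 4pq - 2p + 56, LT = pq.
f_2 = p² - 6pq + 3p + q - 104, LT = p².
f_3 = 7pq + 3p - 2q² + 156, LT = pq.
f_4 = 7p + 10q² + 10q - 172, LT = p.

S(f_1,f_2): lcm = p²q. S = -½p² + 6pq² - 3pq + 14p - q² + 104q.
  leading term p²: subtract (-½)·f_2 from -½p² + 6pq² - 3pq + 14p - q² + 104q → 6pq² - 6pq + 31/2p - q² + 209/2q - 52
  leading term pq²: subtract (3/2q)·f_1 from 6pq² - 6pq + 31/2p - q² + 209/2q - 52 → -3pq + 31/2p - q² + 41/2q - 52
  leading term pq: subtract (-¾)·f_1 from -3pq + 31/2p - q² + 41/2q - 52 → 14p - q² + 41/2q - 10
  leading term p: subtract (2)·f_4 from 14p - q² + 41/2q - 10 → -21q² + ½q + 334
  leading term q²: no divisor's leading term divides it; move -21q² to the remainder.
  leading term q: no divisor's leading term divides it; move ½q to the remainder.
  leading term 1: no divisor's leading term divides it; move 334 to the remainder.
  remainder -21q² + ½q + 334 ≠ 0; add h_5 = -21q² + ½q + 334 to the basis.

S(f_1,f_3): lcm = pq. S = -13/14p + 2/7q² - 58/7.
  leading term p: subtract (-13/98)·f_4 from -13/14p + 2/7q² - 58/7 → 79/49q² + 65/49q - 1524/49
  leading term q²: subtract (-79/1029)·h_5 from 79/49q² + 65/49q - 1524/49 → 2809/2058q - 5618/1029
  leading term q: no divisor's leading term divides it; move 2809/2058q to the remainder.
  leading term 1: no divisor's leading term divides it; move -5618/1029 to the remainder.
  remainder 2809/2058q - 5618/1029 ≠ 0; add h_6 = 2809/2058q - 5618/1029 to the basis.

The other S-polynomials (S(f_1,f_4), S(f_2,f_3), S(f_2,f_4), S(f_3,f_4), S(f_1,h_5), S(f_2,h_5), S(f_3,h_5), S(f_4,h_5), S(f_1,h_6), S(f_2,h_6), S(f_3,h_6), S(f_4,h_6), S(h_5,h_6)) all reduce to 0 modulo the current basis, so we have a Gröbner basis.
Inter-reduce: drop elements whose leading term is divisible by another's, tail-reduce, and make monic.
Reduced Gröbner basis: {p + 4, q - 4}.

A lex Gröbner basis eliminates variables successively. Here q - 4 depends only on q, with roots {4}; lifting each root through the earlier basis elements recovers the full solutions.
  q = 4: the earlier basis element becomes p + 4 = 0, giving p = -4 — point (-4, 4).
Each listed point satisfies every original equation (direct substitution).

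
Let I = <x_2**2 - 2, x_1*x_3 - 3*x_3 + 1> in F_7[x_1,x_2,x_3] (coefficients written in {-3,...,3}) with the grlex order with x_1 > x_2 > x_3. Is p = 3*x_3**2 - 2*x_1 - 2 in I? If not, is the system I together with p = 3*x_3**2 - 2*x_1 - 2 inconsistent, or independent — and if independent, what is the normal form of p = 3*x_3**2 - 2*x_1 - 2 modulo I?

First compute the reduced Gröbner basis of I by Buchberger's algorithm.
f_1 = x_2**2 - 2, LT = x_2**2.
f_2 = x_1*x_3 - 3*x_3 + 1, LT = x_1*x_3.

The S-polynomials (S(f_1,f_2)) all reduce to 0 modulo the current basis, so we have a Gröbner basis.
Inter-reduce: drop elements whose leading term is divisible by another's, tail-reduce, and make monic.
Reduced Gröbner basis: {x_1*x_3 - 3*x_3 + 1, x_2**2 - 2}.
Label its elements g_1 = x_1*x_3 - 3*x_3 + 1, g_2 = x_2**2 - 2.

Reduce p = 3*x_3**2 - 2*x_1 - 2 modulo G:
  leading term x_3**2: no divisor's leading term divides it; move 3*x_3**2 to the remainder.
  leading term x_1: no divisor's leading term divides it; move -2*x_1 to the remainder.
  leading term 1: no divisor's leading term divides it; move -2 to the remainder.
  normal form = 3*x_3**2 - 2*x_1 - 2.
The normal form is nonzero, so p ∉ I. Since p minus its normal form lies in I, I + (p) = I + (r) where r = 3*x_3**2 - 2*x_1 - 2; decide whether this ideal is the whole ring.
Run Buchberger on G together with r (pairs among the g_i already reduce to 0 since G is a Gröbner basis):
g_1 = x_1*x_3 - 3*x_3 + 1, LT = x_1*x_3.
g_2 = x_2**2 - 2, LT = x_2**2.
r = 3*x_3**2 - 2*x_1 - 2, LT = x_3**2.

S(g_1,r): lcm = x_1*x_3**2. S = 3*x_1**2 - 3*x_3**2 + 3*x_1 + x_3.
  reduce S modulo (g_1, g_2, r):
  remainder 3*x_1**2 + x_1 + x_3 - 2 ≠ 0; add m_4 = 3*x_1**2 + x_1 + x_3 - 2 to the basis.

The other S-polynomials (S(g_1,g_2), S(g_2,r), S(g_1,m_4), S(g_2,m_4), S(r,m_4)) all reduce to 0 modulo the current basis, so we have a Gröbner basis.
Inter-reduce: drop elements whose leading term is divisible by another's, tail-reduce, and make monic.
Reduced Gröbner basis: {x_1**2 - 2*x_1 - 2*x_3 - 3, x_1*x_3 - 3*x_3 + 1, x_2**2 - 2, x_3**2 - 3*x_1 - 3}.
The reduced Gröbner basis of I + (p) is {x_1**2 - 2*x_1 - 2*x_3 - 3, x_1*x_3 - 3*x_3 + 1, x_2**2 - 2, x_3**2 - 3*x_1 - 3} ≠ {1}, a proper ideal, so the enlarged system stays consistent: p is independent of I, with normal form 3*x_3**2 - 2*x_1 - 2.

3*x_3**2 - 2*x_1 - 2 is independent of I; its normal form modulo I is 3*x_3**2 - 2*x_1 - 2.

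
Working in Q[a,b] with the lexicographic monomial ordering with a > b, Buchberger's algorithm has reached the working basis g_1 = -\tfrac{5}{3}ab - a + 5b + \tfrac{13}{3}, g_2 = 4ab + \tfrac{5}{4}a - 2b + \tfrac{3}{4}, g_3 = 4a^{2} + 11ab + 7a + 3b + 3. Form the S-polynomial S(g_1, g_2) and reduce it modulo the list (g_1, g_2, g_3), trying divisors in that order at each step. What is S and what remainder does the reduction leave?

lcm(LM(g_1), LM(g_2)) = ab.
S = (lcm/LT(g_1))·g_1 − (lcm/LT(g_2))·g_2 = \tfrac{23}{80}a - \tfrac{5}{2}b - \tfrac{223}{80}.
Reduce S modulo (g_1, g_2, g_3) in that order:
  leading term a: no divisor's leading term divides it; move \tfrac{23}{80}a to the remainder.
  leading term b: no divisor's leading term divides it; move -\tfrac{5}{2}b to the remainder.
  leading term 1: no divisor's leading term divides it; move -\tfrac{223}{80} to the remainder.
The remainder \tfrac{23}{80}a - \tfrac{5}{2}b - \tfrac{223}{80} is nonzero, so it would be added as the next basis element.

S(g_1, g_2) = \tfrac{23}{80}a - \tfrac{5}{2}b - \tfrac{223}{80}; remainder on division = \tfrac{23}{80}a - \tfrac{5}{2}b - \tfrac{223}{80}.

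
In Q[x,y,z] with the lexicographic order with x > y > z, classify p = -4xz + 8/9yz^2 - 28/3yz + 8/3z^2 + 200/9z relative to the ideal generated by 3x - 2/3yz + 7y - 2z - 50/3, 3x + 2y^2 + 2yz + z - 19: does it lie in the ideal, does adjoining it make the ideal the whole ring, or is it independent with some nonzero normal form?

First compute the reduced Gröbner basis of I by Buchberger's algorithm.
f_1 = 3x - 2/3yz + 7y - 2z - 50/3, LT = x.
f_2 = 3x + 2y^2 + 2yz + z - 19, LT = x.

S(f_1,f_2): lcm = x. S = -2/3y^2 - 8/9yz + 7/3y - z + 7/9.
  leading term y^2: no divisor's leading term divides it; move -2/3y^2 to the remainder.
  leading term yz: no divisor's leading term divides it; move -8/9yz to the remainder.
  leading term y: no divisor's leading term divides it; move 7/3y to the remainder.
  leading term z: no divisor's leading term divides it; move -z to the remainder.
  leading term 1: no divisor's leading term divides it; move 7/9 to the remainder.
  remainder -2/3y^2 - 8/9yz + 7/3y - z + 7/9 ≠ 0; add h_3 = -2/3y^2 - 8/9yz + 7/3y - z + 7/9 to the basis.

S(f_1,h_3): leading monomials are coprime, so the S-polynomial reduces to 0 (Buchberger's first criterion).
S(f_2,h_3): leading monomials are coprime, so the S-polynomial reduces to 0 (Buchberger's first criterion).
Every S-polynomial of the final basis reduces to 0, so we have a Gröbner basis.
Inter-reduce: drop elements whose leading term is divisible by another's, tail-reduce, and make monic.
Reduced Gröbner basis: {x - 2/9yz + 7/3y - 2/3z - 50/9, y^2 + 4/3yz - 7/2y + 3/2z - 7/6}.
Label its elements g_1 = x - 2/9yz + 7/3y - 2/3z - 50/9, g_2 = y^2 + 4/3yz - 7/2y + 3/2z - 7/6.

Reduce p = -4xz + 8/9yz^2 - 28/3yz + 8/3z^2 + 200/9z modulo G:
  leading term xz: subtract (-4z)·g_1 from -4xz + 8/9yz^2 - 28/3yz + 8/3z^2 + 200/9z → 0
  normal form = 0.
Since the normal form is 0, p ∈ I.

-4xz + 8/9yz^2 - 28/3yz + 8/3z^2 + 200/9z lies in I (it reduces to 0).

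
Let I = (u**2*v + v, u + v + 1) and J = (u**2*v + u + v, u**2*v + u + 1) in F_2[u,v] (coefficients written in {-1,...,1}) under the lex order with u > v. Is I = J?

No, the ideals differ.

Two ideals are equal iff their reduced Gröbner bases coincide (the reduced basis is unique for a fixed ordering).
Buchberger on the first generating set:
f_1 = u**2*v + v, LT = u**2*v.
f_2 = u + v + 1, LT = u.

S(f_1,f_2): lcm = u**2*v. S = u*v**2 + u*v + v.
  leading term u*v**2: subtract (v**2)·f_2 from u*v**2 + u*v + v → u*v + v**3 + v**2 + v
  leading term u*v: subtract (v)·f_2 from u*v + v**3 + v**2 + v → v**3
  leading term v**3: no divisor's leading term divides it; move v**3 to the remainder.
  remainder v**3 ≠ 0; add g_3 = v**3 to the basis.

The other S-polynomials (S(f_1,g_3), S(f_2,g_3)) all reduce to 0 modulo the current basis, so we have a Gröbner basis.
Inter-reduce: drop elements whose leading term is divisible by another's, tail-reduce, and make monic.
Reduced Gröbner basis: {u + v + 1, v**3}.

Buchberger on the second generating set:
h_1 = u**2*v + u + v, LT = u**2*v.
h_2 = u**2*v + u + 1, LT = u**2*v.

S(h_1,h_2): lcm = u**2*v. S = v + 1.
  leading term v: no divisor's leading term divides it; move v to the remainder.
  leading term 1: no divisor's leading term divides it; move 1 to the remainder.
  remainder v + 1 ≠ 0; add k_3 = v + 1 to the basis.

S(h_1,k_3): lcm = u**2*v. S = u**2 + u + v.
  leading term u**2: no divisor's leading term divides it; move u**2 to the remainder.
  leading term u: no divisor's leading term divides it; move u to the remainder.
  leading term v: subtract (1)·k_3 from v → 1
  leading term 1: no divisor's leading term divides it; move 1 to the remainder.
  remainder u**2 + u + 1 ≠ 0; add k_4 = u**2 + u + 1 to the basis.

The other S-polynomials (S(h_2,k_3), S(h_1,k_4), S(h_2,k_4), S(k_3,k_4)) all reduce to 0 modulo the current basis, so we have a Gröbner basis.
Inter-reduce: drop elements whose leading term is divisible by another's, tail-reduce, and make monic.
Reduced Gröbner basis: {u**2 + u + 1, v + 1}.

Since the reduced bases disagree, the two ideals are not the same.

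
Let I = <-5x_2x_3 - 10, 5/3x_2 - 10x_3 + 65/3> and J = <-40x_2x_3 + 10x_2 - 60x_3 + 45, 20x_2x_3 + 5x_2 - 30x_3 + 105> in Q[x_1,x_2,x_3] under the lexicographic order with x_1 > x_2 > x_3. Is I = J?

No, the ideals differ.

Since reduced Gröbner bases are canonical representatives of ideals under a given ordering, it suffices to compute and compare them.
Buchberger on the first generating set:
f_1 = -5x_2x_3 - 10, LT = x_2x_3.
f_2 = 5/3x_2 - 10x_3 + 65/3, LT = x_2.

S(f_1,f_2): lcm = x_2x_3. S = 6x_3^2 - 13x_3 + 2.
  leading term x_3^2: no divisor's leading term divides it; move 6x_3^2 to the remainder.
  leading term x_3: no divisor's leading term divides it; move -13x_3 to the remainder.
  leading term 1: no divisor's leading term divides it; move 2 to the remainder.
  remainder 6x_3^2 - 13x_3 + 2 ≠ 0; add g_3 = 6x_3^2 - 13x_3 + 2 to the basis.

S(f_1,g_3): lcm = x_2x_3^2. S = 13/6x_2x_3 - 1/3x_2 + 2x_3.
  leading term x_2x_3: subtract (-13/30)·f_1 from 13/6x_2x_3 - 1/3x_2 + 2x_3 → -1/3x_2 + 2x_3 - 13/3
  leading term x_2: subtract (-1/5)·f_2 from -1/3x_2 + 2x_3 - 13/3 → 0
  remainder 0.

S(f_2,g_3): leading monomials are coprime, so the S-polynomial reduces to 0 (Buchberger's first criterion).
Every S-polynomial of the final basis reduces to 0, so we have a Gröbner basis.
Inter-reduce: drop elements whose leading term is divisible by another's, tail-reduce, and make monic.
Reduced Gröbner basis: {x_2 - 6x_3 + 13, x_3^2 - 13/6x_3 + 1/3}.

Buchberger on the second generating set:
h_1 = -40x_2x_3 + 10x_2 - 60x_3 + 45, LT = x_2x_3.
h_2 = 20x_2x_3 + 5x_2 - 30x_3 + 105, LT = x_2x_3.

S(h_1,h_2): lcm = x_2x_3. S = -1/2x_2 + 3x_3 - 51/8.
  leading term x_2: no divisor's leading term divides it; move -1/2x_2 to the remainder.
  leading term x_3: no divisor's leading term divides it; move 3x_3 to the remainder.
  leading term 1: no divisor's leading term divides it; move -51/8 to the remainder.
  remainder -1/2x_2 + 3x_3 - 51/8 ≠ 0; add k_3 = -1/2x_2 + 3x_3 - 51/8 to the basis.

S(h_1,k_3): lcm = x_2x_3. S = -1/4x_2 + 6x_3^2 - 45/4x_3 - 9/8.
  leading term x_2: subtract (1/2)·k_3 from -1/4x_2 + 6x_3^2 - 45/4x_3 - 9/8 → 6x_3^2 - 51/4x_3 + 33/16
  leading term x_3^2: no divisor's leading term divides it; move 6x_3^2 to the remainder.
  leading term x_3: no divisor's leading term divides it; move -51/4x_3 to the remainder.
  leading term 1: no divisor's leading term divides it; move 33/16 to the remainder.
  remainder 6x_3^2 - 51/4x_3 + 33/16 ≠ 0; add k_4 = 6x_3^2 - 51/4x_3 + 33/16 to the basis.

S(h_2,k_3): lcm = x_2x_3. S = 1/4x_2 + 6x_3^2 - 57/4x_3 + 21/4.
  leading term x_2: subtract (-1/2)·k_3 from 1/4x_2 + 6x_3^2 - 57/4x_3 + 21/4 → 6x_3^2 - 51/4x_3 + 33/16
  leading term x_3^2: subtract (1)·k_4 from 6x_3^2 - 51/4x_3 + 33/16 → 0
  remainder 0.

S(h_1,k_4): lcm = x_2x_3^2. S = 15/8x_2x_3 - 11/32x_2 + 3/2x_3^2 - 9/8x_3.
  leading term x_2x_3: subtract (-3/64)·h_1 from 15/8x_2x_3 - 11/32x_2 + 3/2x_3^2 - 9/8x_3 → 1/8x_2 + 3/2x_3^2 - 63/16x_3 + 135/64
  leading term x_2: subtract (-1/4)·k_3 from 1/8x_2 + 3/2x_3^2 - 63/16x_3 + 135/64 → 3/2x_3^2 - 51/16x_3 + 33/64
  leading term x_3^2: subtract (1/4)·k_4 from 3/2x_3^2 - 51/16x_3 + 33/64 → 0
  remainder 0.

S(h_2,k_4): lcm = x_2x_3^2. S = 19/8x_2x_3 - 11/32x_2 - 3/2x_3^2 + 21/4x_3.
  leading term x_2x_3: subtract (-19/320)·h_1 from 19/8x_2x_3 - 11/32x_2 - 3/2x_3^2 + 21/4x_3 → 1/4x_2 - 3/2x_3^2 + 27/16x_3 + 171/64
  leading term x_2: subtract (-1/2)·k_3 from 1/4x_2 - 3/2x_3^2 + 27/16x_3 + 171/64 → -3/2x_3^2 + 51/16x_3 - 33/64
  leading term x_3^2: subtract (-1/4)·k_4 from -3/2x_3^2 + 51/16x_3 - 33/64 → 0
  remainder 0.

S(k_3,k_4): leading monomials are coprime, so the S-polynomial reduces to 0 (Buchberger's first criterion).
Every S-polynomial of the final basis reduces to 0, so we have a Gröbner basis.
Inter-reduce: drop elements whose leading term is divisible by another's, tail-reduce, and make monic.
Reduced Gröbner basis: {x_2 - 6x_3 + 51/4, x_3^2 - 17/8x_3 + 11/32}.

The bases are distinct; the ideals are different.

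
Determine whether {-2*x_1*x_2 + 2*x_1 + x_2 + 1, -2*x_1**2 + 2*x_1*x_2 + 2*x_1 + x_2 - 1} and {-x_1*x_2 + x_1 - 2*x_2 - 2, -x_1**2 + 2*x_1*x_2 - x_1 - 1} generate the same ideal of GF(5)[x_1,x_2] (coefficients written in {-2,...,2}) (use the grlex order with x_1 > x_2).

No, the ideals differ.

Equality of ideals is decidable: compute both reduced Gröbner bases (unique for the ordering) and check whether they agree.
Buchberger on the first generating set:
f_1 = -2*x_1*x_2 + 2*x_1 + x_2 + 1, LT = x_1*x_2.
f_2 = -2*x_1**2 + 2*x_1*x_2 + 2*x_1 + x_2 - 1, LT = x_1**2.

S(f_1,f_2): lcm = x_1**2*x_2. S = x_1*x_2**2 - x_1**2 - 2*x_1*x_2 - 2*x_2**2 + 2*x_1 + 2*x_2.
  leading term x_1*x_2**2: subtract (2*x_2)·f_1 from x_1*x_2**2 - x_1**2 - 2*x_1*x_2 - 2*x_2**2 + 2*x_1 + 2*x_2 → -x_1**2 - x_1*x_2 + x_2**2 + 2*x_1
  leading term x_1**2: subtract (-2)·f_2 from -x_1**2 - x_1*x_2 + x_2**2 + 2*x_1 → -2*x_1*x_2 + x_2**2 + x_1 + 2*x_2 - 2
  leading term x_1*x_2: subtract (1)·f_1 from -2*x_1*x_2 + x_2**2 + x_1 + 2*x_2 - 2 → x_2**2 - x_1 + x_2 + 2
  leading term x_2**2: no divisor's leading term divides it; move x_2**2 to the remainder.
  leading term x_1: no divisor's leading term divides it; move -x_1 to the remainder.
  leading term x_2: no divisor's leading term divides it; move x_2 to the remainder.
  leading term 1: no divisor's leading term divides it; move 2 to the remainder.
  remainder x_2**2 - x_1 + x_2 + 2 ≠ 0; add g_3 = x_2**2 - x_1 + x_2 + 2 to the basis.

The other S-polynomials (S(f_1,g_3), S(f_2,g_3)) all reduce to 0 modulo the current basis, so we have a Gröbner basis.
Inter-reduce: drop elements whose leading term is divisible by another's, tail-reduce, and make monic.
Reduced Gröbner basis: {x_1**2 - 2*x_1 - x_2, x_1*x_2 - x_1 + 2*x_2 + 2, x_2**2 - x_1 + x_2 + 2}.

Buchberger on the second generating set:
h_1 = -x_1*x_2 + x_1 - 2*x_2 - 2, LT = x_1*x_2.
h_2 = -x_1**2 + 2*x_1*x_2 - x_1 - 1, LT = x_1**2.

S(h_1,h_2): lcm = x_1**2*x_2. S = 2*x_1*x_2**2 - x_1**2 + x_1*x_2 + 2*x_1 - x_2.
  leading term x_1*x_2**2: subtract (-2*x_2)·h_1 from 2*x_1*x_2**2 - x_1**2 + x_1*x_2 + 2*x_1 - x_2 → -x_1**2 - 2*x_1*x_2 + x_2**2 + 2*x_1
  leading term x_1**2: subtract (1)·h_2 from -x_1**2 - 2*x_1*x_2 + x_2**2 + 2*x_1 → x_1*x_2 + x_2**2 - 2*x_1 + 1
  leading term x_1*x_2: subtract (-1)·h_1 from x_1*x_2 + x_2**2 - 2*x_1 + 1 → x_2**2 - x_1 - 2*x_2 - 1
  leading term x_2**2: no divisor's leading term divides it; move x_2**2 to the remainder.
  leading term x_1: no divisor's leading term divides it; move -x_1 to the remainder.
  leading term x_2: no divisor's leading term divides it; move -2*x_2 to the remainder.
  leading term 1: no divisor's leading term divides it; move -1 to the remainder.
  remainder x_2**2 - x_1 - 2*x_2 - 1 ≠ 0; add k_3 = x_2**2 - x_1 - 2*x_2 - 1 to the basis.

The other S-polynomials (S(h_1,k_3), S(h_2,k_3)) all reduce to 0 modulo the current basis, so we have a Gröbner basis.
Inter-reduce: drop elements whose leading term is divisible by another's, tail-reduce, and make monic.
Reduced Gröbner basis: {x_1**2 - x_1 - x_2, x_1*x_2 - x_1 + 2*x_2 + 2, x_2**2 - x_1 - 2*x_2 - 1}.

These differ, so the ideals are not equal.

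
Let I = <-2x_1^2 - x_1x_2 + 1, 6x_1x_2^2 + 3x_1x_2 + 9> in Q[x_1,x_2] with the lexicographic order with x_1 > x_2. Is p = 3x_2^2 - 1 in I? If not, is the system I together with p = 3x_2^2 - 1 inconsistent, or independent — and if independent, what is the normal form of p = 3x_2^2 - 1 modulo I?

First compute the reduced Gröbner basis of I by Buchberger's algorithm.
f_1 = -2x_1^2 - x_1x_2 + 1, LT = x_1^2.
f_2 = 6x_1x_2^2 + 3x_1x_2 + 9, LT = x_1x_2^2.

S(f_1,f_2): lcm = x_1^2x_2^2. S = -1/2x_1^2x_2 + 1/2x_1x_2^3 - 3/2x_1 - 1/2x_2^2.
  leading term x_1^2x_2: subtract (1/4x_2)·f_1 from -1/2x_1^2x_2 + 1/2x_1x_2^3 - 3/2x_1 - 1/2x_2^2 → 1/2x_1x_2^3 + 1/4x_1x_2^2 - 3/2x_1 - 1/2x_2^2 - 1/4x_2
  leading term x_1x_2^3: subtract (1/12x_2)·f_2 from 1/2x_1x_2^3 + 1/4x_1x_2^2 - 3/2x_1 - 1/2x_2^2 - 1/4x_2 → -3/2x_1 - 1/2x_2^2 - x_2
  leading term x_1: no divisor's leading term divides it; move -3/2x_1 to the remainder.
  leading term x_2^2: no divisor's leading term divides it; move -1/2x_2^2 to the remainder.
  leading term x_2: no divisor's leading term divides it; move -x_2 to the remainder.
  remainder -3/2x_1 - 1/2x_2^2 - x_2 ≠ 0; add h_3 = -3/2x_1 - 1/2x_2^2 - x_2 to the basis.

S(f_1,h_3): lcm = x_1^2. S = -1/3x_1x_2^2 - 1/6x_1x_2 - 1/2.
  leading term x_1x_2^2: subtract (-1/18)·f_2 from -1/3x_1x_2^2 - 1/6x_1x_2 - 1/2 → 0
  remainder 0.

S(f_2,h_3): lcm = x_1x_2^2. S = 1/2x_1x_2 - 1/3x_2^4 - 2/3x_2^3 + 3/2.
  leading term x_1x_2: subtract (-1/3x_2)·h_3 from 1/2x_1x_2 - 1/3x_2^4 - 2/3x_2^3 + 3/2 → -1/3x_2^4 - 5/6x_2^3 - 1/3x_2^2 + 3/2
  leading term x_2^4: no divisor's leading term divides it; move -1/3x_2^4 to the remainder.
  leading term x_2^3: no divisor's leading term divides it; move -5/6x_2^3 to the remainder.
  leading term x_2^2: no divisor's leading term divides it; move -1/3x_2^2 to the remainder.
  leading term 1: no divisor's leading term divides it; move 3/2 to the remainder.
  remainder -1/3x_2^4 - 5/6x_2^3 - 1/3x_2^2 + 3/2 ≠ 0; add h_4 = -1/3x_2^4 - 5/6x_2^3 - 1/3x_2^2 + 3/2 to the basis.

S(f_1,h_4): leading monomials are coprime, so the S-polynomial reduces to 0 (Buchberger's first criterion).
S(f_2,h_4): lcm = x_1x_2^4. S = -2x_1x_2^3 - x_1x_2^2 + 9/2x_1 + 3/2x_2^2.
  leading term x_1x_2^3: subtract (-1/3x_2)·f_2 from -2x_1x_2^3 - x_1x_2^2 + 9/2x_1 + 3/2x_2^2 → 9/2x_1 + 3/2x_2^2 + 3x_2
  leading term x_1: subtract (-3)·h_3 from 9/2x_1 + 3/2x_2^2 + 3x_2 → 0
  remainder 0.

S(h_3,h_4): leading monomials are coprime, so the S-polynomial reduces to 0 (Buchberger's first criterion).
Every S-polynomial of the final basis reduces to 0, so we have a Gröbner basis.
Inter-reduce: drop elements whose leading term is divisible by another's, tail-reduce, and make monic.
Reduced Gröbner basis: {x_1 + 1/3x_2^2 + 2/3x_2, x_2^4 + 5/2x_2^3 + x_2^2 - 9/2}.
Label its elements g_1 = x_1 + 1/3x_2^2 + 2/3x_2, g_2 = x_2^4 + 5/2x_2^3 + x_2^2 - 9/2.

Reduce p = 3x_2^2 - 1 modulo G:
  leading term x_2^2: no divisor's leading term divides it; move 3x_2^2 to the remainder.
  leading term 1: no divisor's leading term divides it; move -1 to the remainder.
  normal form = 3x_2^2 - 1.
The normal form is nonzero, so p ∉ I. Since p minus its normal form lies in I, I + (p) = I + (r) where r = 3x_2^2 - 1; decide whether this ideal is the whole ring.
Run Buchberger on G together with r (pairs among the g_i already reduce to 0 since G is a Gröbner basis):
g_1 = x_1 + 1/3x_2^2 + 2/3x_2, LT = x_1.
g_2 = x_2^4 + 5/2x_2^3 + x_2^2 - 9/2, LT = x_2^4.
r = 3x_2^2 - 1, LT = x_2^2.

S(g_1,g_2): leading monomials are coprime, so the S-polynomial reduces to 0 (Buchberger's first criterion).
S(g_1,r): leading monomials are coprime, so the S-polynomial reduces to 0 (Buchberger's first criterion).
S(g_2,r): lcm = x_2^4. S = 5/2x_2^3 + 4/3x_2^2 - 9/2.
  leading term x_2^3: subtract (5/6x_2)·r from 5/2x_2^3 + 4/3x_2^2 - 9/2 → 4/3x_2^2 + 5/6x_2 - 9/2
  leading term x_2^2: subtract (4/9)·r from 4/3x_2^2 + 5/6x_2 - 9/2 → 5/6x_2 - 73/18
  leading term x_2: no divisor's leading term divides it; move 5/6x_2 to the remainder.
  leading term 1: no divisor's leading term divides it; move -73/18 to the remainder.
  remainder 5/6x_2 - 73/18 ≠ 0; add m_4 = 5/6x_2 - 73/18 to the basis.

S(g_1,m_4): leading monomials are coprime, so the S-polynomial reduces to 0 (Buchberger's first criterion).
S(g_2,m_4): lcm = x_2^4. S = 221/30x_2^3 + x_2^2 - 9/2.
  leading term x_2^3: subtract (221/90x_2)·r from 221/30x_2^3 + x_2^2 - 9/2 → x_2^2 + 221/90x_2 - 9/2
  leading term x_2^2: subtract (1/3)·r from x_2^2 + 221/90x_2 - 9/2 → 221/90x_2 - 25/6
  leading term x_2: subtract (221/75)·m_4 from 221/90x_2 - 25/6 → 5254/675
  leading term 1: no divisor's leading term divides it; move 5254/675 to the remainder.
  remainder 5254/675 ≠ 0; add m_5 = 5254/675 to the basis.

S(r,m_4): lcm = x_2^2. S = 73/15x_2 - 1/3.
  leading term x_2: subtract (146/25)·m_4 from 73/15x_2 - 1/3 → 5254/225
  leading term 1: subtract (3)·m_5 from 5254/225 → 0
  remainder 0.

S(g_1,m_5): leading monomials are coprime, so the S-polynomial reduces to 0 (Buchberger's first criterion).
S(g_2,m_5): leading monomials are coprime, so the S-polynomial reduces to 0 (Buchberger's first criterion).
S(r,m_5): leading monomials are coprime, so the S-polynomial reduces to 0 (Buchberger's first criterion).
S(m_4,m_5): leading monomials are coprime, so the S-polynomial reduces to 0 (Buchberger's first criterion).
Every S-polynomial of the final basis reduces to 0, so we have a Gröbner basis.
Inter-reduce: drop elements whose leading term is divisible by another's, tail-reduce, and make monic.
Reduced Gröbner basis: {1}.
The reduced Gröbner basis of I + (p) is {1}: the ideal is the whole ring, so the enlarged system has no common solution — adjoining p is inconsistent.

Adjoining 3x_2^2 - 1 makes the ideal the whole ring: the system is inconsistent.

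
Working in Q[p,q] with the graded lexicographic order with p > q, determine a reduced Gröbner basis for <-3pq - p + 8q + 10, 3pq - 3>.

G = {q^2 + 7/8q - 1/8, p - 8q - 7}

This is the nonlinear analogue of row-reducing a linear system.

f_1 = -3pq - p + 8q + 10, LT = pq.
f_2 = 3pq - 3, LT = pq.

S(f_1,f_2): lcm = pq. S = 1/3p - 8/3q - 7/3.
  reduce S modulo (f_1, f_2):
  remainder 1/3p - 8/3q - 7/3 ≠ 0; add g_3 = 1/3p - 8/3q - 7/3 to the basis.

S(f_1,g_3): lcm = pq. S = 8q^2 + 1/3p + 13/3q - 10/3.
  reduce S modulo (f_1, f_2, g_3):
  remainder 8q^2 + 7q - 1 ≠ 0; add g_4 = 8q^2 + 7q - 1 to the basis.

The other S-polynomials (S(f_2,g_3), S(f_1,g_4), S(f_2,g_4), S(g_3,g_4)) all reduce to 0 modulo the current basis, so we have a Gröbner basis.
Inter-reduce: drop elements whose leading term is divisible by another's, tail-reduce, and make monic.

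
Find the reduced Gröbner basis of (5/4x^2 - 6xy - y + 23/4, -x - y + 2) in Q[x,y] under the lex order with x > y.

G = {x + y - 2, y^2 - 72/29y + 43/29}

f_1 = 5/4x^2 - 6xy - y + 23/4, LT = x^2.
f_2 = -x - y + 2, LT = x.

S(f_1,f_2): lcm = x^2. S = -29/5xy + 2x - 4/5y + 23/5.
  leading term xy: subtract (29/5y)·f_2 from -29/5xy + 2x - 4/5y + 23/5 → 2x + 29/5y^2 - 62/5y + 23/5
  leading term x: subtract (-2)·f_2 from 2x + 29/5y^2 - 62/5y + 23/5 → 29/5y^2 - 72/5y + 43/5
  leading term y^2: no divisor's leading term divides it; move 29/5y^2 to the remainder.
  leading term y: no divisor's leading term divides it; move -72/5y to the remainder.
  leading term 1: no divisor's leading term divides it; move 43/5 to the remainder.
  remainder 29/5y^2 - 72/5y + 43/5 ≠ 0; add g_3 = 29/5y^2 - 72/5y + 43/5 to the basis.

The other S-polynomials (S(f_1,g_3), S(f_2,g_3)) all reduce to 0 modulo the current basis, so we have a Gröbner basis.
Inter-reduce: drop elements whose leading term is divisible by another's, tail-reduce, and make monic.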